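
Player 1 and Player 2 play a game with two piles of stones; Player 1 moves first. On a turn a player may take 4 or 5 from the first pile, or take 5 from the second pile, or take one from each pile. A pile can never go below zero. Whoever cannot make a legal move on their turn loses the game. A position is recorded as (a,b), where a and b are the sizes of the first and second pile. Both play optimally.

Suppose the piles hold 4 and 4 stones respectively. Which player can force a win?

Player 1 wins.

Label each position W (a win for the player to move) or L (a loss). A position with no legal move is L; any other position is W exactly when some move reaches an L, and L when every move reaches a W.
No move ever increases a pile, so every position that can arise here has a ≤ 4 and b ≤ 4; it is enough to label the cells with 0 ≤ a ≤ 4 and 0 ≤ b ≤ 4.
Every move lowers a or b (never raises either), so fill the grid row by row in increasing a, and left to right within a row: each cell's successors are then already labelled.
      b=0  b=1  b=2  b=3  b=4
a=0:    L    L    L    L    L
a=1:    L    W    W    W    W
a=2:    L    W    L    L    L
a=3:    L    W    L    W    W
a=4:    W    W    W    W    W
Cells with no legal move (terminal, hence L): (0,0), (0,1), (0,2), (0,3), (0,4), (1,0), (2,0), (3,0).
The remaining L cells, each justified by listing all of its moves:
(2,2): L (sole option (1,1)(W) is W)
(2,3): L (sole option (1,2)(W) is W)
(2,4): L (sole option (1,3)(W) is W)
(3,2): L (sole option (2,1)(W) is W)
Every other cell has at least one move into one of the L cells above, so it is W.
From (4,4) Player 1 can move to (0,4), reaching an L position.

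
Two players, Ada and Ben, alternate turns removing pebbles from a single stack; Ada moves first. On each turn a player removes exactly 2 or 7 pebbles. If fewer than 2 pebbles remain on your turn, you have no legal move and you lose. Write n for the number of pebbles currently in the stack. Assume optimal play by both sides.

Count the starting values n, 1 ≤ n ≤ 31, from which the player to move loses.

Compute win/loss labels from the base case upward. A position with no move is L. Any other position is W if it can reach an L in one move, else L.
n=0: no move → L
n=1: no move → L
n=2: →0(L), so W
n=3: →1(L), so W
n=4: →2(W) only, which is W, so L
n=5: →3(W) only, which is W, so L
n=6: →4(L), so W
n=7: →5(L), so W
n=8: →1(L), so W
n=9: →7(W), 2(W) — all W, so L
n=10: →8(W), 3(W) — all W, so L
n=11: →9(L), so W
n=12: →10(L), so W
n=13: →11(W), 6(W) — all W, so L
n=14: →12(W), 7(W) — all W, so L
n=15: →13(L), so W
n=16: →14(L), so W
n=17: →10(L), so W
n=18: →16(W), 11(W) — all W, so L
n=19: →17(W), 12(W) — all W, so L
n=20: →18(L), so W
n=21: →19(L), so W
n=22: →20(W), 15(W) — all W, so L
n=23: →21(W), 16(W) — all W, so L
n=24: →22(L), so W
n=25: →23(L), so W
n=26: →19(L), so W
n=27: →25(W), 20(W) — all W, so L
n=28: →26(W), 21(W) — all W, so L
n=29: →27(L), so W
n=30: →28(L), so W
n=31: →29(W), 24(W) — all W, so L
L entries with 1 ≤ n ≤ 31 (n=0 is outside the asked range and is not counted): n = 1, 4, 5, 9, 10, 13, 14, 18, 19, 22, 23, 27, 28, 31; that makes 14.

14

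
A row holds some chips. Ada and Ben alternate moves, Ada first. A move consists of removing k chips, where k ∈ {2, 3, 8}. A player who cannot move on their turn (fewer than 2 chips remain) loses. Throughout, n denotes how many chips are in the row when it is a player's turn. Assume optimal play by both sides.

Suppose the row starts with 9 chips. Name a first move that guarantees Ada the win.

Label each position W (a win for the player to move) or L (a loss). A position with no legal move is L; any other position is W exactly when some move reaches an L, and L when every move reaches a W.
n=0: no move → L
n=1: no move → L
n=2: →0(L), so W
n=3: →1(L), so W
n=4: →1(L), so W
n=5: →3(W), 2(W) — all W, so L
n=6: →4(W), 3(W) — all W, so L
n=7: →5(L), so W
n=8: →6(L), so W
n=9: →6(L), so W
From 9, the L positions reachable in one move are: 6, 1. Any move reaching one of these is winning.

Remove 3, leaving 6.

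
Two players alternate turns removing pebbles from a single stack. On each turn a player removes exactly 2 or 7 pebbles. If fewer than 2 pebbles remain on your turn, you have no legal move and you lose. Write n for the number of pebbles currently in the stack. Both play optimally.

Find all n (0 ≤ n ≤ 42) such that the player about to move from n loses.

Build the W/L table. Terminal = L. A non-terminal position is W if it has a move to some L; otherwise it is L.
n=0: no move → L
n=1: no move → L
n=2: W (go to 0, an L position)
n=3: W (go to 1, an L position)
n=4: L (sole option 2(W) is W)
n=5: L (sole option 3(W) is W)
n=6: W (go to 4, an L position)
n=7: W (go to 5, an L position)
n=8: W (go to 1, an L position)
n=9: L (options 7(W), 2(W) are all W)
n=10: L (options 8(W), 3(W) are all W)
n=11: W (go to 9, an L position)
n=12: W (go to 10, an L position)
n=13: L (options 11(W), 6(W) are all W)
n=14: L (options 12(W), 7(W) are all W)
n=15: W (go to 13, an L position)
n=16: W (go to 14, an L position)
n=17: W (go to 10, an L position)
n=18: L (options 16(W), 11(W) are all W)
n=19: L (options 17(W), 12(W) are all W)
n=20: W (go to 18, an L position)
n=21: W (go to 19, an L position)
n=22: L (options 20(W), 15(W) are all W)
n=23: L (options 21(W), 16(W) are all W)
n=24: W (go to 22, an L position)
n=25: W (go to 23, an L position)
n=26: W (go to 19, an L position)
n=27: L (options 25(W), 20(W) are all W)
n=28: L (options 26(W), 21(W) are all W)
n=29: W (go to 27, an L position)
n=30: W (go to 28, an L position)
n=31: L (options 29(W), 24(W) are all W)
n=32: L (options 30(W), 25(W) are all W)
n=33: W (go to 31, an L position)
n=34: W (go to 32, an L position)
n=35: W (go to 28, an L position)
n=36: L (options 34(W), 29(W) are all W)
n=37: L (options 35(W), 30(W) are all W)
n=38: W (go to 36, an L position)
n=39: W (go to 37, an L position)
n=40: L (options 38(W), 33(W) are all W)
n=41: L (options 39(W), 34(W) are all W)
n=42: W (go to 40, an L position)
The losing starting values of n are exactly the entries labelled L in this table (20 of them).

0, 1, 4, 5, 9, 10, 13, 14, 18, 19, 22, 23, 27, 28, 31, 32, 36, 37, 40, 41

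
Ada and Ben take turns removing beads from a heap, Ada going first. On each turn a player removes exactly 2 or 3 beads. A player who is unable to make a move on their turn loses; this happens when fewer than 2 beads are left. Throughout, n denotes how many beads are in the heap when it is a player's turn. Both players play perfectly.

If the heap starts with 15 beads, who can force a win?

Use the standard recursion: the mover loses at a terminal position; elsewhere, the mover wins exactly when some move hands the opponent an L position.
n=0: no move → L
n=1: no move → L
n=2: can move to 0, which is L ⇒ W
n=3: can move to 1, which is L ⇒ W
n=4: can move to 1, which is L ⇒ W
n=5: moves to 3(W), 2(W); every one is W ⇒ L
n=6: moves to 4(W), 3(W); every one is W ⇒ L
n=7: can move to 5, which is L ⇒ W
n=8: can move to 6, which is L ⇒ W
n=9: can move to 6, which is L ⇒ W
n=10: moves to 8(W), 7(W); every one is W ⇒ L
n=11: moves to 9(W), 8(W); every one is W ⇒ L
n=12: can move to 10, which is L ⇒ W
n=13: can move to 11, which is L ⇒ W
n=14: can move to 11, which is L ⇒ W
n=15: moves to 13(W), 12(W); every one is W ⇒ L
Every move from 15 reaches a W position, so the mover loses.

Ben wins.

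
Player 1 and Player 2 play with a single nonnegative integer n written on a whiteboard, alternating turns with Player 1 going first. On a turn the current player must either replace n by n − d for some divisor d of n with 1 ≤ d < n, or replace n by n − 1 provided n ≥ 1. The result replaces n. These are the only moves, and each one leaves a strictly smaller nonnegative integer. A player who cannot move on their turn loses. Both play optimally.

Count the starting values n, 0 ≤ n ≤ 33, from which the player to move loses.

Work bottom-up. With no move the player to move loses. Otherwise the position is W if at least one move leads to an L position for the opponent, and L if every move leads to a W.
n=0: no move → L
n=1: reaches L-position 0 → W
n=2: only reaches 1(W), which is W → L
n=3: reaches L-position 2 → W
n=4: reaches L-position 2 → W
n=5: only reaches 4(W), which is W → L
n=6: reaches L-position 5 → W
n=7: only reaches 6(W), which is W → L
n=8: reaches L-position 7 → W
n=9: only reaches 6(W), 8(W), all W → L
n=10: reaches L-position 5 → W
n=11: only reaches 10(W), which is W → L
n=12: reaches L-position 9 → W
n=13: only reaches 12(W), which is W → L
n=14: reaches L-position 7 → W
n=15: only reaches 10(W), 12(W), 14(W), all W → L
n=16: reaches L-position 15 → W
n=17: only reaches 16(W), which is W → L
n=18: reaches L-position 9 → W
n=19: only reaches 18(W), which is W → L
n=20: reaches L-position 15 → W
n=21: only reaches 14(W), 18(W), 20(W), all W → L
n=22: reaches L-position 11 → W
n=23: only reaches 22(W), which is W → L
n=24: reaches L-position 21 → W
n=25: only reaches 20(W), 24(W), all W → L
n=26: reaches L-position 13 → W
n=27: only reaches 18(W), 24(W), 26(W), all W → L
n=28: reaches L-position 21 → W
n=29: only reaches 28(W), which is W → L
n=30: reaches L-position 15 → W
n=31: only reaches 30(W), which is W → L
n=32: reaches L-position 31 → W
n=33: only reaches 22(W), 30(W), 32(W), all W → L
L entries with 0 ≤ n ≤ 33: n = 0, 2, 5, 7, 9, 11, 13, 15, 17, 19, 21, 23, 25, 27, 29, 31, 33; that makes 17.

17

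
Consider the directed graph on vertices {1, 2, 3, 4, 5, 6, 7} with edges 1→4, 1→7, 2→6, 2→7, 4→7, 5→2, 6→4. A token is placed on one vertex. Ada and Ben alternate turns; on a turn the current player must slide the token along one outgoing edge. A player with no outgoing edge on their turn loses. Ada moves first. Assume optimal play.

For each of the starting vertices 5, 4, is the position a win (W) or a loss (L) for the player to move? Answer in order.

Use the standard recursion: the mover loses at a terminal position; elsewhere, the mover wins exactly when some move hands the opponent an L position.
Every edge goes from a vertex to one that appears earlier in the order 3, 7, 4, 6, 1, 2, 5, so processing vertices in that order labels each vertex after all of its successors.
3: no outgoing edge → L
7: no outgoing edge → L
4: W (go to 7, an L position)
6: L (sole option 4(W) is W)
1: W (go to 7, an L position)
2: W (go to 6, an L position)
5: L (sole option 2(W) is W)

5: L, 4: W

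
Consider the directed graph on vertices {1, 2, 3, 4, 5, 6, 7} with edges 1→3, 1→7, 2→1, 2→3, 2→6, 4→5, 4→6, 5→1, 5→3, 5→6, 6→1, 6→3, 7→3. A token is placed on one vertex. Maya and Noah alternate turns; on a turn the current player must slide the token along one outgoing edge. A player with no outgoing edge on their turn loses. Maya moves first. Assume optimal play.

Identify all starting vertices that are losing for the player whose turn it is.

3, 4

Work bottom-up. With no move the player to move loses. Otherwise the position is W if at least one move leads to an L position for the opponent, and L if every move leads to a W.
Every edge goes from a vertex to one that appears earlier in the order 3, 7, 1, 6, 5, 2, 4, so processing vertices in that order labels each vertex after all of its successors.
3: no outgoing edge → L
7: →3(L), so W
1: →3(L), so W
6: →3(L), so W
5: →3(L), so W
2: →3(L), so W
4: →5(W), 6(W) — all W, so L
The losing starting vertices are exactly the entries labelled L in this table (2 of them).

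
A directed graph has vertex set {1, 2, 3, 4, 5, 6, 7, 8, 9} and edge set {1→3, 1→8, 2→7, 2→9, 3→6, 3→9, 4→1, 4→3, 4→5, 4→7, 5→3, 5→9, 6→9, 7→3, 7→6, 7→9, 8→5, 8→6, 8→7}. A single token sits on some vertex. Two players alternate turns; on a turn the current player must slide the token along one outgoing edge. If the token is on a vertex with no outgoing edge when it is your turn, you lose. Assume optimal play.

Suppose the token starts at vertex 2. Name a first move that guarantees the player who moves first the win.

Move to 9.

Build the W/L table. Terminal = L. A non-terminal position is W if it has a move to some L; otherwise it is L.
Every edge goes from a vertex to one that appears earlier in the order 9, 6, 3, 7, 2, 5, 8, 1, 4, so processing vertices in that order labels each vertex after all of its successors.
9: no outgoing edge → L
6: W (go to 9, an L position)
3: W (go to 9, an L position)
7: W (go to 9, an L position)
2: W (go to 9, an L position)
5: W (go to 9, an L position)
8: L (options 5(W), 7(W), 6(W) are all W)
1: W (go to 8, an L position)
4: L (options 1(W), 5(W), 7(W), 3(W) are all W)
From 2, the L positions reachable in one move are: 9.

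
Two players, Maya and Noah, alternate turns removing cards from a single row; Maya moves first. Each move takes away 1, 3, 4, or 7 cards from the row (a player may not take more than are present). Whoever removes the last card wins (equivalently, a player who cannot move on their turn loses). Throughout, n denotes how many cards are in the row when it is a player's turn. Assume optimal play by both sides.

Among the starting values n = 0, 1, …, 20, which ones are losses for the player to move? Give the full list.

0, 2, 8, 10, 16, 18

Classify positions by backward induction: terminal positions (no move available) are L. From any other position, the mover wins iff some move reaches an L.
n=0: no move → L
n=1: →0(L), so W
n=2: →1(W) only, which is W, so L
n=3: →2(L), so W
n=4: →0(L), so W
n=5: →2(L), so W
n=6: →2(L), so W
n=7: →0(L), so W
n=8: →7(W), 5(W), 4(W), 1(W) — all W, so L
n=9: →8(L), so W
n=10: →9(W), 7(W), 6(W), 3(W) — all W, so L
n=11: →10(L), so W
n=12: →8(L), so W
n=13: →10(L), so W
n=14: →10(L), so W
n=15: →8(L), so W
n=16: →15(W), 13(W), 12(W), 9(W) — all W, so L
n=17: →16(L), so W
n=18: →17(W), 15(W), 14(W), 11(W) — all W, so L
n=19: →18(L), so W
n=20: →16(L), so W
The losing starting values of n are exactly the entries labelled L in this table (6 of them).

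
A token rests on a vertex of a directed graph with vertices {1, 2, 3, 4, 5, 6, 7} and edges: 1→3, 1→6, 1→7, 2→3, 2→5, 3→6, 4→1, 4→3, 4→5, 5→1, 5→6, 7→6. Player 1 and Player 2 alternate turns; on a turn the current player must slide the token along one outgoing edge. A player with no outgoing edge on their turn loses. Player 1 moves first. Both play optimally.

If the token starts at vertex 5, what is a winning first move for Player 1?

Move to 6.

Classify positions by backward induction: terminal positions (no move available) are L. From any other position, the mover wins iff some move reaches an L.
Every edge goes from a vertex to one that appears earlier in the order 6, 3, 7, 1, 5, 4, 2, so processing vertices in that order labels each vertex after all of its successors.
6: no outgoing edge → L
3: reaches L-position 6 → W
7: reaches L-position 6 → W
1: reaches L-position 6 → W
5: reaches L-position 6 → W
4: only reaches 5(W), 1(W), 3(W), all W → L
2: only reaches 5(W), 3(W), all W → L
From 5, the L positions reachable in one move are: 6.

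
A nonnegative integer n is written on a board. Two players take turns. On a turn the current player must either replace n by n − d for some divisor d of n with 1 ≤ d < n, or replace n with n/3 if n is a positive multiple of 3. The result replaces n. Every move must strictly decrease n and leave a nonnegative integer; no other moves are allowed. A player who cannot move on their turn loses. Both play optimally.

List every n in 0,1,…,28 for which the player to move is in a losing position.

Use the standard recursion: the mover loses at a terminal position; elsewhere, the mover wins exactly when some move hands the opponent an L position.
n=0: no move → L
n=1: no move → L
n=2: W (go to 1, an L position)
n=3: W (go to 1, an L position)
n=4: L (options 2(W), 3(W) are all W)
n=5: W (go to 4, an L position)
n=6: W (go to 4, an L position)
n=7: L (sole option 6(W) is W)
n=8: W (go to 4, an L position)
n=9: L (options 3(W), 6(W), 8(W) are all W)
n=10: W (go to 9, an L position)
n=11: L (sole option 10(W) is W)
n=12: W (go to 4, an L position)
n=13: L (sole option 12(W) is W)
n=14: W (go to 7, an L position)
n=15: L (options 5(W), 10(W), 12(W), 14(W) are all W)
n=16: W (go to 15, an L position)
n=17: L (sole option 16(W) is W)
n=18: W (go to 9, an L position)
n=19: L (sole option 18(W) is W)
n=20: W (go to 15, an L position)
n=21: W (go to 7, an L position)
n=22: W (go to 11, an L position)
n=23: L (sole option 22(W) is W)
n=24: W (go to 23, an L position)
n=25: L (options 20(W), 24(W) are all W)
n=26: W (go to 13, an L position)
n=27: W (go to 9, an L position)
n=28: L (options 14(W), 21(W), 24(W), 26(W), 27(W) are all W)
Reading off the rows marked L gives the requested list; there are 13 such values of n.

0, 1, 4, 7, 9, 11, 13, 15, 17, 19, 23, 25, 28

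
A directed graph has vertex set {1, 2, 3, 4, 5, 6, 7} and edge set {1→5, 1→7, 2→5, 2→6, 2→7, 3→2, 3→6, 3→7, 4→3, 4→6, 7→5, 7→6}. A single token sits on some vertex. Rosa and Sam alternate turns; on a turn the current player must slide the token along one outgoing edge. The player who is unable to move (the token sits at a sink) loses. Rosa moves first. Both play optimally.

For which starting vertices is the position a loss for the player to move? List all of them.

Build the W/L table. Terminal = L. A non-terminal position is W if it has a move to some L; otherwise it is L.
Every edge goes from a vertex to one that appears earlier in the order 6, 5, 7, 2, 3, 1, 4, so processing vertices in that order labels each vertex after all of its successors.
6: no outgoing edge → L
5: no outgoing edge → L
7: reaches L-position 5 → W
2: reaches L-position 5 → W
3: reaches L-position 6 → W
1: reaches L-position 5 → W
4: reaches L-position 6 → W
The losing starting vertices are exactly the entries labelled L in this table (2 of them).

5, 6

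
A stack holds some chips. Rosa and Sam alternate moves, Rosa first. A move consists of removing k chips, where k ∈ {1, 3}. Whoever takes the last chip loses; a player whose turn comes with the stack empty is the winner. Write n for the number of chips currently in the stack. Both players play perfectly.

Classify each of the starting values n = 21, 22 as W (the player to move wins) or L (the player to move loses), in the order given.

Positions with no move are W. A position that does have a move is losing for the player to move precisely when every available move leads to a winning position for the opponent. Fill in the labels:
n=0: no move; the opponent has just taken the last chip and therefore loses → W
n=1: only reaches 0(W), which is W → L
n=2: reaches L-position 1 → W
n=3: only reaches 2(W), 0(W), all W → L
n=4: reaches L-position 3 → W
n=5: only reaches 4(W), 2(W), all W → L
n=6: reaches L-position 5 → W
n=7: only reaches 6(W), 4(W), all W → L
n=8: reaches L-position 7 → W
n=9: only reaches 8(W), 6(W), all W → L
n=10: reaches L-position 9 → W
n=11: only reaches 10(W), 8(W), all W → L
n=12: reaches L-position 11 → W
n=13: only reaches 12(W), 10(W), all W → L
n=14: reaches L-position 13 → W
n=15: only reaches 14(W), 12(W), all W → L
n=16: reaches L-position 15 → W
n=17: only reaches 16(W), 14(W), all W → L
n=18: reaches L-position 17 → W
n=19: only reaches 18(W), 16(W), all W → L
n=20: reaches L-position 19 → W
n=21: only reaches 20(W), 18(W), all W → L
n=22: reaches L-position 21 → W

21: L, 22: W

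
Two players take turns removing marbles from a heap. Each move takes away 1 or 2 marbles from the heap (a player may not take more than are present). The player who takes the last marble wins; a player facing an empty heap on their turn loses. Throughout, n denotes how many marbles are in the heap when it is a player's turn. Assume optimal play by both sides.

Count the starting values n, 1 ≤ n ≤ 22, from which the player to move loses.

7

Work bottom-up. With no move the player to move loses. Otherwise the position is W if at least one move leads to an L position for the opponent, and L if every move leads to a W.
n=0: no move → L
n=1: reaches L-position 0 → W
n=2: reaches L-position 0 → W
n=3: only reaches 2(W), 1(W), all W → L
n=4: reaches L-position 3 → W
n=5: reaches L-position 3 → W
n=6: only reaches 5(W), 4(W), all W → L
n=7: reaches L-position 6 → W
n=8: reaches L-position 6 → W
n=9: only reaches 8(W), 7(W), all W → L
n=10: reaches L-position 9 → W
n=11: reaches L-position 9 → W
n=12: only reaches 11(W), 10(W), all W → L
n=13: reaches L-position 12 → W
n=14: reaches L-position 12 → W
n=15: only reaches 14(W), 13(W), all W → L
n=16: reaches L-position 15 → W
n=17: reaches L-position 15 → W
n=18: only reaches 17(W), 16(W), all W → L
n=19: reaches L-position 18 → W
n=20: reaches L-position 18 → W
n=21: only reaches 20(W), 19(W), all W → L
n=22: reaches L-position 21 → W
L entries with 1 ≤ n ≤ 22 (n=0 is outside the asked range and is not counted): n = 3, 6, 9, 12, 15, 18, 21; that makes 7.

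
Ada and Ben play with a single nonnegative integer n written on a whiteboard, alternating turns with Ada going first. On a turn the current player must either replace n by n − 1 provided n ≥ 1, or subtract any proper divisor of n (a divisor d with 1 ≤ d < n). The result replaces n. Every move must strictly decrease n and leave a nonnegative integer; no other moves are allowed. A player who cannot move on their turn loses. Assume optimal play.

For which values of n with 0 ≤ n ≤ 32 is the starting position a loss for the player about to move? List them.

0, 2, 5, 7, 9, 11, 13, 15, 17, 19, 21, 23, 25, 27, 29, 31

Work bottom-up. With no move the player to move loses. Otherwise the position is W if at least one move leads to an L position for the opponent, and L if every move leads to a W.
n=0: no move → L
n=1: can move to 0, which is L ⇒ W
n=2: the only move is to 1(W), a W ⇒ L
n=3: can move to 2, which is L ⇒ W
n=4: can move to 2, which is L ⇒ W
n=5: the only move is to 4(W), a W ⇒ L
n=6: can move to 5, which is L ⇒ W
n=7: the only move is to 6(W), a W ⇒ L
n=8: can move to 7, which is L ⇒ W
n=9: moves to 6(W), 8(W); every one is W ⇒ L
n=10: can move to 5, which is L ⇒ W
n=11: the only move is to 10(W), a W ⇒ L
n=12: can move to 9, which is L ⇒ W
n=13: the only move is to 12(W), a W ⇒ L
n=14: can move to 7, which is L ⇒ W
n=15: moves to 10(W), 12(W), 14(W); every one is W ⇒ L
n=16: can move to 15, which is L ⇒ W
n=17: the only move is to 16(W), a W ⇒ L
n=18: can move to 9, which is L ⇒ W
n=19: the only move is to 18(W), a W ⇒ L
n=20: can move to 15, which is L ⇒ W
n=21: moves to 14(W), 18(W), 20(W); every one is W ⇒ L
n=22: can move to 11, which is L ⇒ W
n=23: the only move is to 22(W), a W ⇒ L
n=24: can move to 21, which is L ⇒ W
n=25: moves to 20(W), 24(W); every one is W ⇒ L
n=26: can move to 13, which is L ⇒ W
n=27: moves to 18(W), 24(W), 26(W); every one is W ⇒ L
n=28: can move to 21, which is L ⇒ W
n=29: the only move is to 28(W), a W ⇒ L
n=30: can move to 15, which is L ⇒ W
n=31: the only move is to 30(W), a W ⇒ L
n=32: can move to 31, which is L ⇒ W
Reading off the rows marked L gives the requested list; there are 16 such values of n.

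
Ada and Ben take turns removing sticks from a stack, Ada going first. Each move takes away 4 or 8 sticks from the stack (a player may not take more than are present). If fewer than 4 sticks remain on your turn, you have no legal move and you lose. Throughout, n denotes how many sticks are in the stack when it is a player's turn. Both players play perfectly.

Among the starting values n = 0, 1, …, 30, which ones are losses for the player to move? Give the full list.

0, 1, 2, 3, 12, 13, 14, 15, 24, 25, 26, 27

Compute win/loss labels from the base case upward. A position with no move is L. Any other position is W if it can reach an L in one move, else L.
n=0: no move → L
n=1: no move → L
n=2: no move → L
n=3: no move → L
n=4: →0(L), so W
n=5: →1(L), so W
n=6: →2(L), so W
n=7: →3(L), so W
n=8: →0(L), so W
n=9: →1(L), so W
n=10: →2(L), so W
n=11: →3(L), so W
n=12: →8(W), 4(W) — all W, so L
n=13: →9(W), 5(W) — all W, so L
n=14: →10(W), 6(W) — all W, so L
n=15: →11(W), 7(W) — all W, so L
n=16: →12(L), so W
n=17: →13(L), so W
n=18: →14(L), so W
n=19: →15(L), so W
n=20: →12(L), so W
n=21: →13(L), so W
n=22: →14(L), so W
n=23: →15(L), so W
n=24: →20(W), 16(W) — all W, so L
n=25: →21(W), 17(W) — all W, so L
n=26: →22(W), 18(W) — all W, so L
n=27: →23(W), 19(W) — all W, so L
n=28: →24(L), so W
n=29: →25(L), so W
n=30: →26(L), so W
Reading off the rows marked L gives the requested list; there are 12 such values of n.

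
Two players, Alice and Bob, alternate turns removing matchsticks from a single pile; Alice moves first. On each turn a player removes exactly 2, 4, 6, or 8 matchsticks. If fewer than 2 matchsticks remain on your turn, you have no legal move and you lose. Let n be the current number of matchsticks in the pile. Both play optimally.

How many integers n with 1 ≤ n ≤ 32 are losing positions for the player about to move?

Label each position W (a win for the player to move) or L (a loss). A position with no legal move is L; any other position is W exactly when some move reaches an L, and L when every move reaches a W.
n=0: no move → L
n=1: no move → L
n=2: →0(L), so W
n=3: →1(L), so W
n=4: →0(L), so W
n=5: →1(L), so W
n=6: →0(L), so W
n=7: →1(L), so W
n=8: →0(L), so W
n=9: →1(L), so W
n=10: →8(W), 6(W), 4(W), 2(W) — all W, so L
n=11: →9(W), 7(W), 5(W), 3(W) — all W, so L
n=12: →10(L), so W
n=13: →11(L), so W
n=14: →10(L), so W
n=15: →11(L), so W
n=16: →10(L), so W
n=17: →11(L), so W
n=18: →10(L), so W
n=19: →11(L), so W
n=20: →18(W), 16(W), 14(W), 12(W) — all W, so L
n=21: →19(W), 17(W), 15(W), 13(W) — all W, so L
n=22: →20(L), so W
n=23: →21(L), so W
n=24: →20(L), so W
n=25: →21(L), so W
n=26: →20(L), so W
n=27: →21(L), so W
n=28: →20(L), so W
n=29: →21(L), so W
n=30: →28(W), 26(W), 24(W), 22(W) — all W, so L
n=31: →29(W), 27(W), 25(W), 23(W) — all W, so L
n=32: →30(L), so W
L entries with 1 ≤ n ≤ 32 (n=0 is outside the asked range and is not counted): n = 1, 10, 11, 20, 21, 30, 31; that makes 7.

7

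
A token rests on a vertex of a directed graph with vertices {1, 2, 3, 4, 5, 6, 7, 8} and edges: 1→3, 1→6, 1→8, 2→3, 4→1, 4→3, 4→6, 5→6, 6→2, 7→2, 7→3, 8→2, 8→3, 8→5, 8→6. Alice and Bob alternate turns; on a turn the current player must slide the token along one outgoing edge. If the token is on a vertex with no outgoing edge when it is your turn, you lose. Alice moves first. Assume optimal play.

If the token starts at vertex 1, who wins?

Classify positions by backward induction: terminal positions (no move available) are L. From any other position, the mover wins iff some move reaches an L.
Every edge goes from a vertex to one that appears earlier in the order 3, 2, 6, 5, 8, 1, 7, 4, so processing vertices in that order labels each vertex after all of its successors.
3: no outgoing edge → L
2: can move to 3, which is L ⇒ W
6: the only move is to 2(W), a W ⇒ L
5: can move to 6, which is L ⇒ W
8: can move to 6, which is L ⇒ W
1: can move to 6, which is L ⇒ W
7: can move to 3, which is L ⇒ W
4: can move to 6, which is L ⇒ W
From 1 Alice can move to 6, reaching an L position.

Alice wins.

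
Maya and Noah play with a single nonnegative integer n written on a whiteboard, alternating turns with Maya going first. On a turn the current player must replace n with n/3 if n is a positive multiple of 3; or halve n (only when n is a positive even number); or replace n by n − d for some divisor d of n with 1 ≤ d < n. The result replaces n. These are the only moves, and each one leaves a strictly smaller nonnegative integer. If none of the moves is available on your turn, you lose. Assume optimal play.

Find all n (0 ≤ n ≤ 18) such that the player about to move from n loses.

0, 1, 4, 7, 9, 11, 13, 15, 17

Use the standard recursion: the mover loses at a terminal position; elsewhere, the mover wins exactly when some move hands the opponent an L position.
n=0: no move → L
n=1: no move → L
n=2: can move to 1, which is L ⇒ W
n=3: can move to 1, which is L ⇒ W
n=4: moves to 2(W), 3(W); every one is W ⇒ L
n=5: can move to 4, which is L ⇒ W
n=6: can move to 4, which is L ⇒ W
n=7: the only move is to 6(W), a W ⇒ L
n=8: can move to 4, which is L ⇒ W
n=9: moves to 3(W), 6(W), 8(W); every one is W ⇒ L
n=10: can move to 9, which is L ⇒ W
n=11: the only move is to 10(W), a W ⇒ L
n=12: can move to 4, which is L ⇒ W
n=13: the only move is to 12(W), a W ⇒ L
n=14: can move to 7, which is L ⇒ W
n=15: moves to 5(W), 10(W), 12(W), 14(W); every one is W ⇒ L
n=16: can move to 15, which is L ⇒ W
n=17: the only move is to 16(W), a W ⇒ L
n=18: can move to 9, which is L ⇒ W
The losing starting values of n are exactly the entries labelled L in this table (9 of them).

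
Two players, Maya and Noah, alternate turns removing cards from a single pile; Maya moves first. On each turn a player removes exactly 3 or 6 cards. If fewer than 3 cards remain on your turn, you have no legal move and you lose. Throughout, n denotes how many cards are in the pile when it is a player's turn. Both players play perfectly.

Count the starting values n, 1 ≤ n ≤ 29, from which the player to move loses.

Positions with no move are L. A position that does have a move is losing for the player to move precisely when every available move leads to a winning position for the opponent. Fill in the labels:
n=0: no move → L
n=1: no move → L
n=2: no move → L
n=3: reaches L-position 0 → W
n=4: reaches L-position 1 → W
n=5: reaches L-position 2 → W
n=6: reaches L-position 0 → W
n=7: reaches L-position 1 → W
n=8: reaches L-position 2 → W
n=9: only reaches 6(W), 3(W), all W → L
n=10: only reaches 7(W), 4(W), all W → L
n=11: only reaches 8(W), 5(W), all W → L
n=12: reaches L-position 9 → W
n=13: reaches L-position 10 → W
n=14: reaches L-position 11 → W
n=15: reaches L-position 9 → W
n=16: reaches L-position 10 → W
n=17: reaches L-position 11 → W
n=18: only reaches 15(W), 12(W), all W → L
n=19: only reaches 16(W), 13(W), all W → L
n=20: only reaches 17(W), 14(W), all W → L
n=21: reaches L-position 18 → W
n=22: reaches L-position 19 → W
n=23: reaches L-position 20 → W
n=24: reaches L-position 18 → W
n=25: reaches L-position 19 → W
n=26: reaches L-position 20 → W
n=27: only reaches 24(W), 21(W), all W → L
n=28: only reaches 25(W), 22(W), all W → L
n=29: only reaches 26(W), 23(W), all W → L
L entries with 1 ≤ n ≤ 29 (n=0 is outside the asked range and is not counted): n = 1, 2, 9, 10, 11, 18, 19, 20, 27, 28, 29; that makes 11.

11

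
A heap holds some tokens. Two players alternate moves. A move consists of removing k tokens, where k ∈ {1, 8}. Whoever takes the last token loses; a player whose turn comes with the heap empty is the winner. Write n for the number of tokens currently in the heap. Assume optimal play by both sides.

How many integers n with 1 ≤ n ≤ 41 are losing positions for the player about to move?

19

Use the standard recursion: the mover wins at a terminal position; elsewhere, the mover wins exactly when some move hands the opponent an L position.
n=0: no move; the opponent has just taken the last token and therefore loses → W
n=1: L (sole option 0(W) is W)
n=2: W (go to 1, an L position)
n=3: L (sole option 2(W) is W)
n=4: W (go to 3, an L position)
n=5: L (sole option 4(W) is W)
n=6: W (go to 5, an L position)
n=7: L (sole option 6(W) is W)
n=8: W (go to 7, an L position)
n=9: W (go to 1, an L position)
n=10: L (options 9(W), 2(W) are all W)
n=11: W (go to 10, an L position)
n=12: L (options 11(W), 4(W) are all W)
n=13: W (go to 12, an L position)
n=14: L (options 13(W), 6(W) are all W)
n=15: W (go to 14, an L position)
n=16: L (options 15(W), 8(W) are all W)
n=17: W (go to 16, an L position)
n=18: W (go to 10, an L position)
n=19: L (options 18(W), 11(W) are all W)
n=20: W (go to 19, an L position)
n=21: L (options 20(W), 13(W) are all W)
n=22: W (go to 21, an L position)
n=23: L (options 22(W), 15(W) are all W)
n=24: W (go to 23, an L position)
n=25: L (options 24(W), 17(W) are all W)
n=26: W (go to 25, an L position)
n=27: W (go to 19, an L position)
n=28: L (options 27(W), 20(W) are all W)
n=29: W (go to 28, an L position)
n=30: L (options 29(W), 22(W) are all W)
n=31: W (go to 30, an L position)
n=32: L (options 31(W), 24(W) are all W)
n=33: W (go to 32, an L position)
n=34: L (options 33(W), 26(W) are all W)
n=35: W (go to 34, an L position)
n=36: W (go to 28, an L position)
n=37: L (options 36(W), 29(W) are all W)
n=38: W (go to 37, an L position)
n=39: L (options 38(W), 31(W) are all W)
n=40: W (go to 39, an L position)
n=41: L (options 40(W), 33(W) are all W)
L entries with 1 ≤ n ≤ 41 (the range starts at n=1): n = 1, 3, 5, 7, 10, 12, 14, 16, 19, 21, 23, 25, 28, 30, 32, 34, 37, 39, 41; that makes 19.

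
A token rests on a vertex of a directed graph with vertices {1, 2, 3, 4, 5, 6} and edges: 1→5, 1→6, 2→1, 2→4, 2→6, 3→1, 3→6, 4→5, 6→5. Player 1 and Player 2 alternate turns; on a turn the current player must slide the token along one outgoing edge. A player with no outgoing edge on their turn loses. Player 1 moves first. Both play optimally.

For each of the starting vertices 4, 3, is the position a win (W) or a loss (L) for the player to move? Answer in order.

4: W, 3: L

Work bottom-up. With no move the player to move loses. Otherwise the position is W if at least one move leads to an L position for the opponent, and L if every move leads to a W.
Every edge goes from a vertex to one that appears earlier in the order 5, 6, 1, 4, 2, 3, so processing vertices in that order labels each vertex after all of its successors.
5: no outgoing edge → L
6: W (go to 5, an L position)
1: W (go to 5, an L position)
4: W (go to 5, an L position)
2: L (options 4(W), 1(W), 6(W) are all W)
3: L (options 1(W), 6(W) are all W)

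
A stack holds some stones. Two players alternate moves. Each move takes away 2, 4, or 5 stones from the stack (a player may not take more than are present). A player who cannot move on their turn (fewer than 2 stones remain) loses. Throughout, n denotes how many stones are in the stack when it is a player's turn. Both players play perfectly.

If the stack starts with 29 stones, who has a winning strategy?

Positions with no move are L. A position that does have a move is losing for the player to move precisely when every available move leads to a winning position for the opponent. Fill in the labels:
n=0: no move → L
n=1: no move → L
n=2: can move to 0, which is L ⇒ W
n=3: can move to 1, which is L ⇒ W
n=4: can move to 0, which is L ⇒ W
n=5: can move to 1, which is L ⇒ W
n=6: can move to 1, which is L ⇒ W
n=7: moves to 5(W), 3(W), 2(W); every one is W ⇒ L
n=8: moves to 6(W), 4(W), 3(W); every one is W ⇒ L
n=9: can move to 7, which is L ⇒ W
n=10: can move to 8, which is L ⇒ W
n=11: can move to 7, which is L ⇒ W
n=12: can move to 8, which is L ⇒ W
n=13: can move to 8, which is L ⇒ W
n=14: moves to 12(W), 10(W), 9(W); every one is W ⇒ L
n=15: moves to 13(W), 11(W), 10(W); every one is W ⇒ L
n=16: can move to 14, which is L ⇒ W
n=17: can move to 15, which is L ⇒ W
n=18: can move to 14, which is L ⇒ W
n=19: can move to 15, which is L ⇒ W
n=20: can move to 15, which is L ⇒ W
n=21: moves to 19(W), 17(W), 16(W); every one is W ⇒ L
n=22: moves to 20(W), 18(W), 17(W); every one is W ⇒ L
n=23: can move to 21, which is L ⇒ W
n=24: can move to 22, which is L ⇒ W
n=25: can move to 21, which is L ⇒ W
n=26: can move to 22, which is L ⇒ W
n=27: can move to 22, which is L ⇒ W
n=28: moves to 26(W), 24(W), 23(W); every one is W ⇒ L
n=29: moves to 27(W), 25(W), 24(W); every one is W ⇒ L
The starting position 29 is L: whatever the player to move does, the opponent receives a W position.

The second player wins.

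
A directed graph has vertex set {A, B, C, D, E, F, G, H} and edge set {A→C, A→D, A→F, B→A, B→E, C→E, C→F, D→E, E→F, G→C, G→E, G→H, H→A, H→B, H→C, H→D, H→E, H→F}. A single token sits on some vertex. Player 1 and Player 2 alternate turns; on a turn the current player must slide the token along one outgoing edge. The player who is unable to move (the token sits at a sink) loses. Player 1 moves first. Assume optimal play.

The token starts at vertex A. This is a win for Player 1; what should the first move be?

Move to D.

Work bottom-up. With no move the player to move loses. Otherwise the position is W if at least one move leads to an L position for the opponent, and L if every move leads to a W.
Every edge goes from a vertex to one that appears earlier in the order F, E, D, C, A, B, H, G, so processing vertices in that order labels each vertex after all of its successors.
F: no outgoing edge → L
E: W (go to F, an L position)
D: L (sole option E(W) is W)
C: W (go to F, an L position)
A: W (go to D, an L position)
B: L (options A(W), E(W) are all W)
H: W (go to B, an L position)
G: L (options H(W), C(W), E(W) are all W)
From A, the L positions reachable in one move are: D, F. Any move reaching one of these is winning.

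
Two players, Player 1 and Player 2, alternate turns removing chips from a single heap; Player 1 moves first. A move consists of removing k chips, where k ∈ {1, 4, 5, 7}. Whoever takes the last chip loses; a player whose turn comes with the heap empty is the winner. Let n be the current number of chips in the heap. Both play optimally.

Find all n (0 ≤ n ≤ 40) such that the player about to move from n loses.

1, 3, 9, 11, 17, 19, 25, 27, 33, 35

Use the standard recursion: the mover wins at a terminal position; elsewhere, the mover wins exactly when some move hands the opponent an L position.
n=0: no move; the opponent has just taken the last chip and therefore loses → W
n=1: the only move is to 0(W), a W ⇒ L
n=2: can move to 1, which is L ⇒ W
n=3: the only move is to 2(W), a W ⇒ L
n=4: can move to 3, which is L ⇒ W
n=5: can move to 1, which is L ⇒ W
n=6: can move to 1, which is L ⇒ W
n=7: can move to 3, which is L ⇒ W
n=8: can move to 3, which is L ⇒ W
n=9: moves to 8(W), 5(W), 4(W), 2(W); every one is W ⇒ L
n=10: can move to 9, which is L ⇒ W
n=11: moves to 10(W), 7(W), 6(W), 4(W); every one is W ⇒ L
n=12: can move to 11, which is L ⇒ W
n=13: can move to 9, which is L ⇒ W
n=14: can move to 9, which is L ⇒ W
n=15: can move to 11, which is L ⇒ W
n=16: can move to 11, which is L ⇒ W
n=17: moves to 16(W), 13(W), 12(W), 10(W); every one is W ⇒ L
n=18: can move to 17, which is L ⇒ W
n=19: moves to 18(W), 15(W), 14(W), 12(W); every one is W ⇒ L
n=20: can move to 19, which is L ⇒ W
n=21: can move to 17, which is L ⇒ W
n=22: can move to 17, which is L ⇒ W
n=23: can move to 19, which is L ⇒ W
n=24: can move to 19, which is L ⇒ W
n=25: moves to 24(W), 21(W), 20(W), 18(W); every one is W ⇒ L
n=26: can move to 25, which is L ⇒ W
n=27: moves to 26(W), 23(W), 22(W), 20(W); every one is W ⇒ L
n=28: can move to 27, which is L ⇒ W
n=29: can move to 25, which is L ⇒ W
n=30: can move to 25, which is L ⇒ W
n=31: can move to 27, which is L ⇒ W
n=32: can move to 27, which is L ⇒ W
n=33: moves to 32(W), 29(W), 28(W), 26(W); every one is W ⇒ L
n=34: can move to 33, which is L ⇒ W
n=35: moves to 34(W), 31(W), 30(W), 28(W); every one is W ⇒ L
n=36: can move to 35, which is L ⇒ W
n=37: can move to 33, which is L ⇒ W
n=38: can move to 33, which is L ⇒ W
n=39: can move to 35, which is L ⇒ W
n=40: can move to 35, which is L ⇒ W
The losing starting values of n are exactly the entries labelled L in this table (10 of them).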